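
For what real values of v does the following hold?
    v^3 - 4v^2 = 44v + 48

Rearrange: v^3 - 4v^2 - 44v - 48 = 0.
Possible rational roots are divisors of -48. Testing v = -4 gives 0, so (v + 4) is a factor.
Divide: v^3 - 4v^2 - 44v - 48 = (v + 4)(v^2 - 8v - 12).
Apply the quadratic formula to v^2 - 8v - 12 = 0: v = (8 +/- sqrt(112))/2, i.e. v ~= 9.2915 or v ~= -1.2915.

v = -4 or v = -1.2915 or v = 9.2915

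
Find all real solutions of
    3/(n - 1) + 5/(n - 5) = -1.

n = -5 or n = 3

Multiply both sides by (n - 1)(n - 5):
3(n - 5) + 5(n - 1) = -(n - 1)(n - 5).
Expand and collect terms: -n^2 - 2n + 15 = 0.
Factor or apply the quadratic formula: n = -5 or n = 3.
Neither value makes a denominator zero (n != 1, n != 5), so both are valid.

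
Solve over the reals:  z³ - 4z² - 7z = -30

Rearrange: z³ - 4z² - 7z + 30 = 0.
Possible rational roots are divisors of 30. Testing z = 3 gives 0, so (z - 3) is a factor.
Divide: z³ - 4z² - 7z + 30 = (z - 3)(z² - z - 10).
Apply the quadratic formula to z² - z - 10 = 0: z = (1 ± √41)/2, i.e. z ≈ 3.7016 or z ≈ -2.7016.

z = -2.7016 or z = 3 or z = 3.7016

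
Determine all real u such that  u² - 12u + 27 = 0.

Factor: (u - 9)(u - 3) = 0.
So u = 9 or u = 3.

u = 3 or u = 9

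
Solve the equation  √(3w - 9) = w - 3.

w = 3 or w = 6

Square both sides: 3w - 9 = (w - 3)².
Expand and rearrange: w² - 9w + 18 = 0.
Solving gives w = 6 or w = 3.
Check each candidate in the original equation:
  w = 6: √(9) = 3, while w - 3 = 3 — valid.
  w = 3: √(0) = 0, while w - 3 = 0 — valid.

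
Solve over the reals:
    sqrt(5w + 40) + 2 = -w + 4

w = -3

Isolate the radical: sqrt(5w + 40) = -w + 2.
Square both sides: 5w + 40 = (-w + 2)^2.
Expand and rearrange: w^2 - 9w - 36 = 0.
Solving gives w = 12 or w = -3.
Check each candidate in the original equation:
  w = 12: sqrt(100) = 10, while -w + 2 = -10 — extraneous.
  w = -3: sqrt(25) = 5, while -w + 2 = 5 — valid.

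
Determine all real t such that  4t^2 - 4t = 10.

t = -1.1583 or t = 2.1583

Rearrange to standard form: 4t^2 - 4t - 10 = 0.
Discriminant: (-4)^2 - 4*4*(-10) = 176.
Quadratic formula: t = (4 +/- sqrt(176)) / 8.
So t = 1/2 + sqrt(11)/2 ~= 2.1583 or t = 1/2 - sqrt(11)/2 ~= -1.1583.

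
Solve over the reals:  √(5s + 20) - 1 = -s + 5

Isolate the radical: √(5s + 20) = -s + 6.
Square both sides: 5s + 20 = (-s + 6)².
Expand and rearrange: s² - 17s + 16 = 0.
Solving gives s = 16 or s = 1.
Check each candidate in the original equation:
  s = 16: √(100) = 10, while -s + 6 = -10 — extraneous.
  s = 1: √(25) = 5, while -s + 6 = 5 — valid.

s = 1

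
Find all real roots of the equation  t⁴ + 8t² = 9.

Let u = t². The equation becomes u² + 8u - 9 = 0.
Factor: (u - 1)(u + 9) = 0, so u = 1 or u = -9.
t² = 1 gives t = ±1.
t² = -9 < 0 has no real solution.

t = -1 or t = 1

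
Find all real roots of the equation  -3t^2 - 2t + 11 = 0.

Discriminant: (-2)^2 - 4*(-3)*11 = 136.
Quadratic formula: t = (2 +/- sqrt(136)) / (-6).
So t = -sqrt(34)/3 - 1/3 ~= -2.277 or t = -1/3 + sqrt(34)/3 ~= 1.6103.

t = -2.277 or t = 1.6103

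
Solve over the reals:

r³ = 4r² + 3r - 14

Rearrange: r³ - 4r² - 3r + 14 = 0.
Possible rational roots are divisors of 14. Testing r = 2 gives 0, so (r - 2) is a factor.
Divide: r³ - 4r² - 3r + 14 = (r - 2)(r² - 2r - 7).
Apply the quadratic formula to r² - 2r - 7 = 0: r = (2 ± √32)/2, i.e. r ≈ 3.8284 or r ≈ -1.8284.

r = -1.8284 or r = 2 or r = 3.8284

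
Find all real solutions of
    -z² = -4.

Bring every term to one side: -z² + 4 = 0.
Factor: -1(z + 2)(z - 2) = 0.
So z = -2 or z = 2.

z = -2 or z = 2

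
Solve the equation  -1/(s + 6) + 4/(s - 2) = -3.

s = -5.5957 or s = 0.5957

Multiply both sides by (s + 6)(s - 2):
-(s - 2) + 4(s + 6) = -3(s + 6)(s - 2).
Expand and collect terms: -3s² - 15s + 10 = 0.
By the quadratic formula, s = (15 ± √345) / -6, so s ≈ -5.5957 or s ≈ 0.5957.
Neither value makes a denominator zero (s ≠ -6, s ≠ 2), so both are valid.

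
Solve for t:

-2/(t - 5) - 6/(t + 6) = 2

Multiply both sides by (t - 5)(t + 6):
-2(t + 6) - 6(t - 5) = 2(t - 5)(t + 6).
Expand and collect terms: 2t² + 10t - 78 = 0.
By the quadratic formula, t = (-10 ± √724) / 4, so t ≈ 4.2268 or t ≈ -9.2268.
Neither value makes a denominator zero (t ≠ 5, t ≠ -6), so both are valid.

t = -9.2268 or t = 4.2268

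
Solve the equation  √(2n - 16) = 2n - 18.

Square both sides: 2n - 16 = (2n - 18)².
Expand and rearrange: 4n² - 74n + 340 = 0.
Solving gives n = 10 or n = 8.5.
Check each candidate in the original equation:
  n = 10: √(4) = 2, while 2n - 18 = 2 — valid.
  n = 8.5: √(1) = 1, while 2n - 18 = -1 — extraneous.

n = 10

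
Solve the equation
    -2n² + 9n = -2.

Rearrange to standard form: -2n² + 9n + 2 = 0.
Discriminant: (9)² − 4·(-2)·2 = 97.
Quadratic formula: n = (-9 ± √97) / (-4).
So n = 9/4 - √(97)/4 ≈ -0.2122 or n = 9/4 + √(97)/4 ≈ 4.7122.

n = -0.2122 or n = 4.7122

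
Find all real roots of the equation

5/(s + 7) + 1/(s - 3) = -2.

Multiply both sides by (s + 7)(s - 3):
5(s - 3) + (s + 7) = -2(s + 7)(s - 3).
Expand and collect terms: -2s² - 14s + 50 = 0.
By the quadratic formula, s = (14 ± √596) / -4, so s ≈ -9.6033 or s ≈ 2.6033.
Neither value makes a denominator zero (s ≠ -7, s ≠ 3), so both are valid.

s = -9.6033 or s = 2.6033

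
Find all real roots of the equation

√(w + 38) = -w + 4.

Square both sides: w + 38 = (-w + 4)².
Expand and rearrange: w² - 9w - 22 = 0.
Solving gives w = 11 or w = -2.
Check each candidate in the original equation:
  w = 11: √(49) = 7, while -w + 4 = -7 — extraneous.
  w = -2: √(36) = 6, while -w + 4 = 6 — valid.

w = -2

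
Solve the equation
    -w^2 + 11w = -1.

w = -0.0902 or w = 11.0902

Rearrange to standard form: -w^2 + 11w + 1 = 0.
Discriminant: (11)^2 - 4*(-1)*1 = 125.
Quadratic formula: w = (-11 +/- sqrt(125)) / (-2).
So w = 11/2 - 5*sqrt(5)/2 ~= -0.0902 or w = 11/2 + 5*sqrt(5)/2 ~= 11.0902.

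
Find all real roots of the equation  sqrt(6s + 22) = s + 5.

Square both sides: 6s + 22 = (s + 5)^2.
Expand and rearrange: s^2 + 4s + 3 = 0.
Solving gives s = -1 or s = -3.
Check each candidate in the original equation:
  s = -1: sqrt(16) = 4, while s + 5 = 4 — valid.
  s = -3: sqrt(4) = 2, while s + 5 = 2 — valid.

s = -3 or s = -1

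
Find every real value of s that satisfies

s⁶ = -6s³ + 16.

s = -2 or s = 1.2599

Let u = s³. The equation becomes u² + 6u - 16 = 0.
Factor: (u - 2)(u + 8) = 0, so u = 2 or u = -8.
s³ = 2 gives s = ∛(2) ≈ 1.2599.
s³ = -8 gives s = -2.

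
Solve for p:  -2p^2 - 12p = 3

Rearrange to standard form: -2p^2 - 12p - 3 = 0.
Discriminant: (-12)^2 - 4*(-2)*(-3) = 120.
Quadratic formula: p = (12 +/- sqrt(120)) / (-4).
So p = -3 - sqrt(30)/2 ~= -5.7386 or p = -3 + sqrt(30)/2 ~= -0.2614.

p = -5.7386 or p = -0.2614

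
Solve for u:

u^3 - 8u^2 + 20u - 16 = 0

Possible rational roots are divisors of -16. Testing u = 4 gives 0, so (u - 4) is a factor.
Divide: u^3 - 8u^2 + 20u - 16 = (u - 4)(u^2 - 4u + 4).
The quadratic has the repeated root u = 2.

u = 2 or u = 4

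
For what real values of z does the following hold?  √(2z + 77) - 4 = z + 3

Isolate the radical: √(2z + 77) = z + 7.
Square both sides: 2z + 77 = (z + 7)².
Expand and rearrange: z² + 12z - 28 = 0.
Solving gives z = 2 or z = -14.
Check each candidate in the original equation:
  z = 2: √(81) = 9, while z + 7 = 9 — valid.
  z = -14: √(49) = 7, while z + 7 = -7 — extraneous.

z = 2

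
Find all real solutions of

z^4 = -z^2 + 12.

z = -1.7321 or z = 1.7321

Let u = z^2. The equation becomes u^2 + u - 12 = 0.
Factor: (u - 3)(u + 4) = 0, so u = 3 or u = -4.
z^2 = 3 gives z = +/-sqrt(3) ~= +/-1.7321.
z^2 = -4 < 0 has no real solution.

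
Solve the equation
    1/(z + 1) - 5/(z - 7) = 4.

z = -0.7016 or z = 5.7016

Multiply both sides by (z + 1)(z - 7):
(z - 7) - 5(z + 1) = 4(z + 1)(z - 7).
Expand and collect terms: 4z^2 - 20z - 16 = 0.
By the quadratic formula, z = (20 +/- sqrt(656)) / 8, so z ~= 5.7016 or z ~= -0.7016.
Neither value makes a denominator zero (z != -1, z != 7), so both are valid.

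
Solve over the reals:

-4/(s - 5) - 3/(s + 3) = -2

Multiply both sides by (s - 5)(s + 3):
-4(s + 3) - 3(s - 5) = -2(s - 5)(s + 3).
Expand and collect terms: -2s² + 11s + 27 = 0.
By the quadratic formula, s = (-11 ± √337) / -4, so s ≈ -1.8394 or s ≈ 7.3394.
Neither value makes a denominator zero (s ≠ 5, s ≠ -3), so both are valid.

s = -1.8394 or s = 7.3394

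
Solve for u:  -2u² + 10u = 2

Rearrange to standard form: -2u² + 10u - 2 = 0.
Discriminant: (10)² − 4·(-2)·(-2) = 84.
Quadratic formula: u = (-10 ± √84) / (-4).
So u = 5/2 - √(21)/2 ≈ 0.2087 or u = √(21)/2 + 5/2 ≈ 4.7913.

u = 0.2087 or u = 4.7913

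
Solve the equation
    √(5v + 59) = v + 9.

Square both sides: 5v + 59 = (v + 9)².
Expand and rearrange: v² + 13v + 22 = 0.
Solving gives v = -2 or v = -11.
Check each candidate in the original equation:
  v = -2: √(49) = 7, while v + 9 = 7 — valid.
  v = -11: √(4) = 2, while v + 9 = -2 — extraneous.

v = -2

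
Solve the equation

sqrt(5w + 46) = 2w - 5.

w = 7

Square both sides: 5w + 46 = (2w - 5)^2.
Expand and rearrange: 4w^2 - 25w - 21 = 0.
Solving gives w = 7 or w = -0.75.
Check each candidate in the original equation:
  w = 7: sqrt(81) = 9, while 2w - 5 = 9 — valid.
  w = -0.75: sqrt(42.25) = 6.5, while 2w - 5 = -6.5 — extraneous.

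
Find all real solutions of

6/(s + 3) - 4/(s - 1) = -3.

Multiply both sides by (s + 3)(s - 1):
6(s - 1) - 4(s + 3) = -3(s + 3)(s - 1).
Expand and collect terms: -3s^2 - 8s + 27 = 0.
By the quadratic formula, s = (8 +/- sqrt(388)) / -6, so s ~= -4.6163 or s ~= 1.9496.
Neither value makes a denominator zero (s != -3, s != 1), so both are valid.

s = -4.6163 or s = 1.9496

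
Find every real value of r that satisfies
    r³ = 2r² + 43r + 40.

Rearrange: r³ - 2r² - 43r - 40 = 0.
Possible rational roots are divisors of -40. Testing r = -5 gives 0, so (r + 5) is a factor.
Divide: r³ - 2r² - 43r - 40 = (r + 5)(r² - 7r - 8).
Factor the quadratic: r = 8 or r = -1.

r = -5 or r = -1 or r = 8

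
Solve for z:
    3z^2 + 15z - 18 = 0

Factor: 3(z - 1)(z + 6) = 0.
So z = 1 or z = -6.

z = -6 or z = 1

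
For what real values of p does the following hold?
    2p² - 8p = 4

Rearrange to standard form: 2p² - 8p - 4 = 0.
Discriminant: (-8)² − 4·2·(-4) = 96.
Quadratic formula: p = (8 ± √96) / 4.
So p = 2 + √(6) ≈ 4.4495 or p = 2 - √(6) ≈ -0.4495.

p = -0.4495 or p = 4.4495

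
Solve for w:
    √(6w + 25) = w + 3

Square both sides: 6w + 25 = (w + 3)².
Expand and rearrange: w² - 16 = 0.
Solving gives w = 4 or w = -4.
Check each candidate in the original equation:
  w = 4: √(49) = 7, while w + 3 = 7 — valid.
  w = -4: √(1) = 1, while w + 3 = -1 — extraneous.

w = 4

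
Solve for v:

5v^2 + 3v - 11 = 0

v = -1.8133 or v = 1.2133

Discriminant: (3)^2 - 4*5*(-11) = 229.
Quadratic formula: v = (-3 +/- sqrt(229)) / 10.
So v = -3/10 + sqrt(229)/10 ~= 1.2133 or v = -sqrt(229)/10 - 3/10 ~= -1.8133.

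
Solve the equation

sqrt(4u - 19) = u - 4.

Square both sides: 4u - 19 = (u - 4)^2.
Expand and rearrange: u^2 - 12u + 35 = 0.
Solving gives u = 7 or u = 5.
Check each candidate in the original equation:
  u = 7: sqrt(9) = 3, while u - 4 = 3 — valid.
  u = 5: sqrt(1) = 1, while u - 4 = 1 — valid.

u = 5 or u = 7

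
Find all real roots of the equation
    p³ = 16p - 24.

p = -4.6056 or p = 2 or p = 2.6056

Rearrange: p³ - 16p + 24 = 0.
Possible rational roots are divisors of 24. Testing p = 2 gives 0, so (p - 2) is a factor.
Divide: p³ - 16p + 24 = (p - 2)(p² + 2p - 12).
Apply the quadratic formula to p² + 2p - 12 = 0: p = (-2 ± √52)/2, i.e. p ≈ 2.6056 or p ≈ -4.6056.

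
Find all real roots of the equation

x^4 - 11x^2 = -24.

Let u = x^2. The equation becomes u^2 - 11u + 24 = 0.
Factor: (u - 3)(u - 8) = 0, so u = 3 or u = 8.
x^2 = 3 gives x = +/-sqrt(3) ~= +/-1.7321.
x^2 = 8 gives x = +/-2*sqrt(2) ~= +/-2.8284.

x = -2.8284 or x = -1.7321 or x = 1.7321 or x = 2.8284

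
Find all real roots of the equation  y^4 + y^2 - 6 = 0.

Let u = y^2. The equation becomes u^2 + u - 6 = 0.
Factor: (u - 2)(u + 3) = 0, so u = 2 or u = -3.
y^2 = 2 gives y = +/-sqrt(2) ~= +/-1.4142.
y^2 = -3 < 0 has no real solution.

y = -1.4142 or y = 1.4142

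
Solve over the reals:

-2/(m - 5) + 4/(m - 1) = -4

Multiply both sides by (m - 5)(m - 1):
-2(m - 1) + 4(m - 5) = -4(m - 5)(m - 1).
Expand and collect terms: -4m² + 22m - 2 = 0.
By the quadratic formula, m = (-22 ± √452) / -8, so m ≈ 0.0925 or m ≈ 5.4075.
Neither value makes a denominator zero (m ≠ 5, m ≠ 1), so both are valid.

m = 0.0925 or m = 5.4075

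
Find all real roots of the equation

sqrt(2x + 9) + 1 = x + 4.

x = 0

Isolate the radical: sqrt(2x + 9) = x + 3.
Square both sides: 2x + 9 = (x + 3)^2.
Expand and rearrange: x^2 + 4x = 0.
Solving gives x = 0 or x = -4.
Check each candidate in the original equation:
  x = 0: sqrt(9) = 3, while x + 3 = 3 — valid.
  x = -4: sqrt(1) = 1, while x + 3 = -1 — extraneous.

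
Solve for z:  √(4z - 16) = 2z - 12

Square both sides: 4z - 16 = (2z - 12)².
Expand and rearrange: 4z² - 52z + 160 = 0.
Solving gives z = 8 or z = 5.
Check each candidate in the original equation:
  z = 8: √(16) = 4, while 2z - 12 = 4 — valid.
  z = 5: √(4) = 2, while 2z - 12 = -2 — extraneous.

z = 8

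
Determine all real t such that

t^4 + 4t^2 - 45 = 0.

Let u = t^2. The equation becomes u^2 + 4u - 45 = 0.
Factor: (u - 5)(u + 9) = 0, so u = 5 or u = -9.
t^2 = 5 gives t = +/-sqrt(5) ~= +/-2.2361.
t^2 = -9 < 0 has no real solution.

t = -2.2361 or t = 2.2361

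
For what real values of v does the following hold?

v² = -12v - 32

v = -8 or v = -4

Bring every term to one side: v² + 12v + 32 = 0.
Factor: (v + 8)(v + 4) = 0.
So v = -8 or v = -4.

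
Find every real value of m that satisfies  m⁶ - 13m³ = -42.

Let u = m³. The equation becomes u² - 13u + 42 = 0.
Factor: (u - 6)(u - 7) = 0, so u = 6 or u = 7.
m³ = 6 gives m = ∛(6) ≈ 1.8171.
m³ = 7 gives m = ∛(7) ≈ 1.9129.

m = 1.8171 or m = 1.9129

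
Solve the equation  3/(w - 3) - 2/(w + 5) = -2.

Multiply both sides by (w - 3)(w + 5):
3(w + 5) - 2(w - 3) = -2(w - 3)(w + 5).
Expand and collect terms: -2w² - 5w + 9 = 0.
By the quadratic formula, w = (5 ± √97) / -4, so w ≈ -3.7122 or w ≈ 1.2122.
Neither value makes a denominator zero (w ≠ 3, w ≠ -5), so both are valid.

w = -3.7122 or w = 1.2122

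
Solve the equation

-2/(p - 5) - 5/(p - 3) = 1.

Multiply both sides by (p - 5)(p - 3):
-2(p - 3) - 5(p - 5) = (p - 5)(p - 3).
Expand and collect terms: p² - p - 16 = 0.
By the quadratic formula, p = (1 ± √65) / 2, so p ≈ 4.5311 or p ≈ -3.5311.
Neither value makes a denominator zero (p ≠ 5, p ≠ 3), so both are valid.

p = -3.5311 or p = 4.5311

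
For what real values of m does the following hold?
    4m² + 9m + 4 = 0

m = -1.6404 or m = -0.6096

Discriminant: (9)² − 4·4·4 = 17.
Quadratic formula: m = (-9 ± √17) / 8.
So m = -9/8 + √(17)/8 ≈ -0.6096 or m = -9/8 - √(17)/8 ≈ -1.6404.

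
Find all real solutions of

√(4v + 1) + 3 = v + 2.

Isolate the radical: √(4v + 1) = v - 1.
Square both sides: 4v + 1 = (v - 1)².
Expand and rearrange: v² - 6v = 0.
Solving gives v = 6 or v = 0.
Check each candidate in the original equation:
  v = 6: √(25) = 5, while v - 1 = 5 — valid.
  v = 0: √(1) = 1, while v - 1 = -1 — extraneous.

v = 6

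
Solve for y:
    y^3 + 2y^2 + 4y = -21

Rearrange: y^3 + 2y^2 + 4y + 21 = 0.
Possible rational roots are divisors of 21. Testing y = -3 gives 0, so (y + 3) is a factor.
Divide: y^3 + 2y^2 + 4y + 21 = (y + 3)(y^2 - y + 7).
The quadratic y^2 - y + 7 has discriminant -27 < 0, so no further real roots.

y = -3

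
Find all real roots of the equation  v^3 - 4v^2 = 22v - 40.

Rearrange: v^3 - 4v^2 - 22v + 40 = 0.
Possible rational roots are divisors of 40. Testing v = -4 gives 0, so (v + 4) is a factor.
Divide: v^3 - 4v^2 - 22v + 40 = (v + 4)(v^2 - 8v + 10).
Apply the quadratic formula to v^2 - 8v + 10 = 0: v = (8 +/- sqrt(24))/2, i.e. v ~= 6.4495 or v ~= 1.5505.

v = -4 or v = 1.5505 or v = 6.4495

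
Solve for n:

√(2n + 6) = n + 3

n = -3 or n = -1

Square both sides: 2n + 6 = (n + 3)².
Expand and rearrange: n² + 4n + 3 = 0.
Solving gives n = -1 or n = -3.
Check each candidate in the original equation:
  n = -1: √(4) = 2, while n + 3 = 2 — valid.
  n = -3: √(0) = 0, while n + 3 = 0 — valid.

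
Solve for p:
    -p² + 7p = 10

p = 2 or p = 5

Bring every term to one side: -p² + 7p - 10 = 0.
Factor: -1(p - 5)(p - 2) = 0.
So p = 5 or p = 2.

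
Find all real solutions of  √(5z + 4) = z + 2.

z = 0 or z = 1

Square both sides: 5z + 4 = (z + 2)².
Expand and rearrange: z² - z = 0.
Solving gives z = 1 or z = 0.
Check each candidate in the original equation:
  z = 1: √(9) = 3, while z + 2 = 3 — valid.
  z = 0: √(4) = 2, while z + 2 = 2 — valid.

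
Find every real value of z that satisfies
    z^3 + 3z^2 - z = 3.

Rearrange: z^3 + 3z^2 - z - 3 = 0.
Possible rational roots are divisors of -3. Testing z = 1 gives 0, so (z - 1) is a factor.
Divide: z^3 + 3z^2 - z - 3 = (z - 1)(z^2 + 4z + 3).
Factor the quadratic: z = -1 or z = -3.

z = -3 or z = -1 or z = 1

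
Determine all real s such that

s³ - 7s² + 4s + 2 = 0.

Possible rational roots are divisors of 2. Testing s = 1 gives 0, so (s - 1) is a factor.
Divide: s³ - 7s² + 4s + 2 = (s - 1)(s² - 6s - 2).
Apply the quadratic formula to s² - 6s - 2 = 0: s = (6 ± √44)/2, i.e. s ≈ 6.3166 or s ≈ -0.3166.

s = -0.3166 or s = 1 or s = 6.3166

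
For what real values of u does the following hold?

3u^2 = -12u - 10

Rearrange to standard form: 3u^2 + 12u + 10 = 0.
Discriminant: (12)^2 - 4*3*10 = 24.
Quadratic formula: u = (-12 +/- sqrt(24)) / 6.
So u = -2 + sqrt(6)/3 ~= -1.1835 or u = -2 - sqrt(6)/3 ~= -2.8165.

u = -2.8165 or u = -1.1835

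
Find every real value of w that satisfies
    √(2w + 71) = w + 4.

w = 5

Square both sides: 2w + 71 = (w + 4)².
Expand and rearrange: w² + 6w - 55 = 0.
Solving gives w = 5 or w = -11.
Check each candidate in the original equation:
  w = 5: √(81) = 9, while w + 4 = 9 — valid.
  w = -11: √(49) = 7, while w + 4 = -7 — extraneous.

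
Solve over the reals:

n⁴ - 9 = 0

n = -1.7321 or n = 1.7321

Let u = n². The equation becomes u² - 9 = 0.
Factor: (u + 3)(u - 3) = 0, so u = -3 or u = 3.
n² = -3 < 0 has no real solution.
n² = 3 gives n = ±√(3) ≈ ±1.7321.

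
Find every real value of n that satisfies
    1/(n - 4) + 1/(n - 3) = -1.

Multiply both sides by (n - 4)(n - 3):
(n - 3) + (n - 4) = -(n - 4)(n - 3).
Expand and collect terms: -n^2 + 5n - 5 = 0.
By the quadratic formula, n = (-5 +/- sqrt(5)) / -2, so n ~= 1.382 or n ~= 3.618.
Neither value makes a denominator zero (n != 4, n != 3), so both are valid.

n = 1.382 or n = 3.618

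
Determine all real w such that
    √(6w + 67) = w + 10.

Square both sides: 6w + 67 = (w + 10)².
Expand and rearrange: w² + 14w + 33 = 0.
Solving gives w = -3 or w = -11.
Check each candidate in the original equation:
  w = -3: √(49) = 7, while w + 10 = 7 — valid.
  w = -11: √(1) = 1, while w + 10 = -1 — extraneous.

w = -3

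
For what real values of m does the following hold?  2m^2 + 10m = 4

Rearrange to standard form: 2m^2 + 10m - 4 = 0.
Discriminant: (10)^2 - 4*2*(-4) = 132.
Quadratic formula: m = (-10 +/- sqrt(132)) / 4.
So m = -5/2 + sqrt(33)/2 ~= 0.3723 or m = -sqrt(33)/2 - 5/2 ~= -5.3723.

m = -5.3723 or m = 0.3723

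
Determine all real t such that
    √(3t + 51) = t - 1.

t = 10

Square both sides: 3t + 51 = (t - 1)².
Expand and rearrange: t² - 5t - 50 = 0.
Solving gives t = 10 or t = -5.
Check each candidate in the original equation:
  t = 10: √(81) = 9, while t - 1 = 9 — valid.
  t = -5: √(36) = 6, while t - 1 = -6 — extraneous.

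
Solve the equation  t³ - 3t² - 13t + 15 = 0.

Possible rational roots are divisors of 15. Testing t = 5 gives 0, so (t - 5) is a factor.
Divide: t³ - 3t² - 13t + 15 = (t - 5)(t² + 2t - 3).
Factor the quadratic: t = 1 or t = -3.

t = -3 or t = 1 or t = 5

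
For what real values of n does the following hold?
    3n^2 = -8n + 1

n = -2.7863 or n = 0.1196

Rearrange to standard form: 3n^2 + 8n - 1 = 0.
Discriminant: (8)^2 - 4*3*(-1) = 76.
Quadratic formula: n = (-8 +/- sqrt(76)) / 6.
So n = -4/3 + sqrt(19)/3 ~= 0.1196 or n = -sqrt(19)/3 - 4/3 ~= -2.7863.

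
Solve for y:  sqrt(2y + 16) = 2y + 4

y = 0

Square both sides: 2y + 16 = (2y + 4)^2.
Expand and rearrange: 4y^2 + 14y = 0.
Solving gives y = 0 or y = -3.5.
Check each candidate in the original equation:
  y = 0: sqrt(16) = 4, while 2y + 4 = 4 — valid.
  y = -3.5: sqrt(9) = 3, while 2y + 4 = -3 — extraneous.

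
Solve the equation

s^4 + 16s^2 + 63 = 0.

Let u = s^2. The equation becomes u^2 + 16u + 63 = 0.
Factor: (u + 9)(u + 7) = 0, so u = -9 or u = -7.
s^2 = -9 < 0 has no real solution.
s^2 = -7 < 0 has no real solution.

No real solutions.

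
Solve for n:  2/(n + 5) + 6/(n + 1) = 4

Multiply both sides by (n + 5)(n + 1):
2(n + 1) + 6(n + 5) = 4(n + 5)(n + 1).
Expand and collect terms: 4n² + 16n - 12 = 0.
By the quadratic formula, n = (-16 ± √448) / 8, so n ≈ 0.6458 or n ≈ -4.6458.
Neither value makes a denominator zero (n ≠ -5, n ≠ -1), so both are valid.

n = -4.6458 or n = 0.6458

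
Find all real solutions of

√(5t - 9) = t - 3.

t = 9

Square both sides: 5t - 9 = (t - 3)².
Expand and rearrange: t² - 11t + 18 = 0.
Solving gives t = 9 or t = 2.
Check each candidate in the original equation:
  t = 9: √(36) = 6, while t - 3 = 6 — valid.
  t = 2: √(1) = 1, while t - 3 = -1 — extraneous.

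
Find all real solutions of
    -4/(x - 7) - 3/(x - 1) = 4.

Multiply both sides by (x - 7)(x - 1):
-4(x - 1) - 3(x - 7) = 4(x - 7)(x - 1).
Expand and collect terms: 4x^2 - 25x + 3 = 0.
By the quadratic formula, x = (25 +/- sqrt(577)) / 8, so x ~= 6.1276 or x ~= 0.1224.
Neither value makes a denominator zero (x != 7, x != 1), so both are valid.

x = 0.1224 or x = 6.1276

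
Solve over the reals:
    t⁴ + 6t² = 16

t = -1.4142 or t = 1.4142

Let u = t². The equation becomes u² + 6u - 16 = 0.
Factor: (u + 8)(u - 2) = 0, so u = -8 or u = 2.
t² = -8 < 0 has no real solution.
t² = 2 gives t = ±√(2) ≈ ±1.4142.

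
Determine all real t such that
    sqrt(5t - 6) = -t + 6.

t = 3

Square both sides: 5t - 6 = (-t + 6)^2.
Expand and rearrange: t^2 - 17t + 42 = 0.
Solving gives t = 14 or t = 3.
Check each candidate in the original equation:
  t = 14: sqrt(64) = 8, while -t + 6 = -8 — extraneous.
  t = 3: sqrt(9) = 3, while -t + 6 = 3 — valid.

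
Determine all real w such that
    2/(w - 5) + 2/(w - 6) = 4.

w = 5.2929 or w = 6.7071

Multiply both sides by (w - 5)(w - 6):
2(w - 6) + 2(w - 5) = 4(w - 5)(w - 6).
Expand and collect terms: 4w² - 48w + 142 = 0.
By the quadratic formula, w = (48 ± √32) / 8, so w ≈ 6.7071 or w ≈ 5.2929.
Neither value makes a denominator zero (w ≠ 5, w ≠ 6), so both are valid.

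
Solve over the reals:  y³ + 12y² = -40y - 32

y = -6.8284 or y = -4 or y = -1.1716

Rearrange: y³ + 12y² + 40y + 32 = 0.
Possible rational roots are divisors of 32. Testing y = -4 gives 0, so (y + 4) is a factor.
Divide: y³ + 12y² + 40y + 32 = (y + 4)(y² + 8y + 8).
Apply the quadratic formula to y² + 8y + 8 = 0: y = (-8 ± √32)/2, i.e. y ≈ -1.1716 or y ≈ -6.8284.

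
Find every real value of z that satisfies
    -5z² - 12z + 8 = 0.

Discriminant: (-12)² − 4·(-5)·8 = 304.
Quadratic formula: z = (12 ± √304) / (-10).
So z = -2·√(19)/5 - 6/5 ≈ -2.9436 or z = -6/5 + 2·√(19)/5 ≈ 0.5436.

z = -2.9436 or z = 0.5436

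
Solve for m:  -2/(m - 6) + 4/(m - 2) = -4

Multiply both sides by (m - 6)(m - 2):
-2(m - 2) + 4(m - 6) = -4(m - 6)(m - 2).
Expand and collect terms: -4m^2 + 30m - 28 = 0.
By the quadratic formula, m = (-30 +/- sqrt(452)) / -8, so m ~= 1.0925 or m ~= 6.4075.
Neither value makes a denominator zero (m != 6, m != 2), so both are valid.

m = 1.0925 or m = 6.4075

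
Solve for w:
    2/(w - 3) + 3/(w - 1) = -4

w = 0.0941 or w = 2.6559

Multiply both sides by (w - 3)(w - 1):
2(w - 1) + 3(w - 3) = -4(w - 3)(w - 1).
Expand and collect terms: -4w^2 + 11w - 1 = 0.
By the quadratic formula, w = (-11 +/- sqrt(105)) / -8, so w ~= 0.0941 or w ~= 2.6559.
Neither value makes a denominator zero (w != 3, w != 1), so both are valid.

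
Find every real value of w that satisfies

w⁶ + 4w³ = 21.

w = -1.9129 or w = 1.4422

Let u = w³. The equation becomes u² + 4u - 21 = 0.
Factor: (u + 7)(u - 3) = 0, so u = -7 or u = 3.
w³ = -7 gives w = -∛(7) ≈ -1.9129.
w³ = 3 gives w = ∛(3) ≈ 1.4422.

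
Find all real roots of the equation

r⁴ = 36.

r = -2.4495 or r = 2.4495

Let u = r². The equation becomes u² - 36 = 0.
Factor: (u - 6)(u + 6) = 0, so u = 6 or u = -6.
r² = 6 gives r = ±√(6) ≈ ±2.4495.
r² = -6 < 0 has no real solution.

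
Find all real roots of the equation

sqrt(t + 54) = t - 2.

Square both sides: t + 54 = (t - 2)^2.
Expand and rearrange: t^2 - 5t - 50 = 0.
Solving gives t = 10 or t = -5.
Check each candidate in the original equation:
  t = 10: sqrt(64) = 8, while t - 2 = 8 — valid.
  t = -5: sqrt(49) = 7, while t - 2 = -7 — extraneous.

t = 10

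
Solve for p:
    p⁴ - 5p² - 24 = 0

p = -2.8284 or p = 2.8284

Let u = p². The equation becomes u² - 5u - 24 = 0.
Factor: (u - 8)(u + 3) = 0, so u = 8 or u = -3.
p² = 8 gives p = ±2·√(2) ≈ ±2.8284.
p² = -3 < 0 has no real solution.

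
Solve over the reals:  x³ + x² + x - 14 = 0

Possible rational roots are divisors of -14. Testing x = 2 gives 0, so (x - 2) is a factor.
Divide: x³ + x² + x - 14 = (x - 2)(x² + 3x + 7).
The quadratic x² + 3x + 7 has discriminant -19 < 0, so no further real roots.

x = 2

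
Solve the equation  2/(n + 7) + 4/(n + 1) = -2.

Multiply both sides by (n + 7)(n + 1):
2(n + 1) + 4(n + 7) = -2(n + 7)(n + 1).
Expand and collect terms: -2n² - 22n - 44 = 0.
By the quadratic formula, n = (22 ± √132) / -4, so n ≈ -8.3723 or n ≈ -2.6277.
Neither value makes a denominator zero (n ≠ -7, n ≠ -1), so both are valid.

n = -8.3723 or n = -2.6277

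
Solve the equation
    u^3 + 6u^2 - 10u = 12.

u = -7.1623 or u = -0.8377 or u = 2

Rearrange: u^3 + 6u^2 - 10u - 12 = 0.
Possible rational roots are divisors of -12. Testing u = 2 gives 0, so (u - 2) is a factor.
Divide: u^3 + 6u^2 - 10u - 12 = (u - 2)(u^2 + 8u + 6).
Apply the quadratic formula to u^2 + 8u + 6 = 0: u = (-8 +/- sqrt(40))/2, i.e. u ~= -0.8377 or u ~= -7.1623.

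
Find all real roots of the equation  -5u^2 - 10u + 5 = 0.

Discriminant: (-10)^2 - 4*(-5)*5 = 200.
Quadratic formula: u = (10 +/- sqrt(200)) / (-10).
So u = -sqrt(2) - 1 ~= -2.4142 or u = -1 + sqrt(2) ~= 0.4142.

u = -2.4142 or u = 0.4142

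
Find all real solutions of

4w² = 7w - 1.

Rearrange to standard form: 4w² - 7w + 1 = 0.
Discriminant: (-7)² − 4·4·1 = 33.
Quadratic formula: w = (7 ± √33) / 8.
So w = √(33)/8 + 7/8 ≈ 1.5931 or w = 7/8 - √(33)/8 ≈ 0.1569.

w = 0.1569 or w = 1.5931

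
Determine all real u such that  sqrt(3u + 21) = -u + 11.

u = 5

Square both sides: 3u + 21 = (-u + 11)^2.
Expand and rearrange: u^2 - 25u + 100 = 0.
Solving gives u = 20 or u = 5.
Check each candidate in the original equation:
  u = 20: sqrt(81) = 9, while -u + 11 = -9 — extraneous.
  u = 5: sqrt(36) = 6, while -u + 11 = 6 — valid.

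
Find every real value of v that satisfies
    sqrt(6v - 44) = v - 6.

Square both sides: 6v - 44 = (v - 6)^2.
Expand and rearrange: v^2 - 18v + 80 = 0.
Solving gives v = 10 or v = 8.
Check each candidate in the original equation:
  v = 10: sqrt(16) = 4, while v - 6 = 4 — valid.
  v = 8: sqrt(4) = 2, while v - 6 = 2 — valid.

v = 8 or v = 10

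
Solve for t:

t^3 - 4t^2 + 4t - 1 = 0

Possible rational roots are divisors of -1. Testing t = 1 gives 0, so (t - 1) is a factor.
Divide: t^3 - 4t^2 + 4t - 1 = (t - 1)(t^2 - 3t + 1).
Apply the quadratic formula to t^2 - 3t + 1 = 0: t = (3 +/- sqrt(5))/2, i.e. t ~= 2.618 or t ~= 0.382.

t = 0.382 or t = 1 or t = 2.618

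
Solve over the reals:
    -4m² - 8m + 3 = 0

m = -2.3229 or m = 0.3229

Discriminant: (-8)² − 4·(-4)·3 = 112.
Quadratic formula: m = (8 ± √112) / (-8).
So m = -√(7)/2 - 1 ≈ -2.3229 or m = -1 + √(7)/2 ≈ 0.3229.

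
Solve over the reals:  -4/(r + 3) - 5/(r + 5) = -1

r = -4 or r = 5

Multiply both sides by (r + 3)(r + 5):
-4(r + 5) - 5(r + 3) = -(r + 3)(r + 5).
Expand and collect terms: -r² + r + 20 = 0.
Factor or apply the quadratic formula: r = -4 or r = 5.
Neither value makes a denominator zero (r ≠ -3, r ≠ -5), so both are valid.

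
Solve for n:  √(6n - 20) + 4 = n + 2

Isolate the radical: √(6n - 20) = n - 2.
Square both sides: 6n - 20 = (n - 2)².
Expand and rearrange: n² - 10n + 24 = 0.
Solving gives n = 6 or n = 4.
Check each candidate in the original equation:
  n = 6: √(16) = 4, while n - 2 = 4 — valid.
  n = 4: √(4) = 2, while n - 2 = 2 — valid.

n = 4 or n = 6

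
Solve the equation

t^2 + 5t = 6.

Bring every term to one side: t^2 + 5t - 6 = 0.
Factor: (t + 6)(t - 1) = 0.
So t = -6 or t = 1.

t = -6 or t = 1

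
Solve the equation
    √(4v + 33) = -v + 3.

Square both sides: 4v + 33 = (-v + 3)².
Expand and rearrange: v² - 10v - 24 = 0.
Solving gives v = 12 or v = -2.
Check each candidate in the original equation:
  v = 12: √(81) = 9, while -v + 3 = -9 — extraneous.
  v = -2: √(25) = 5, while -v + 3 = 5 — valid.

v = -2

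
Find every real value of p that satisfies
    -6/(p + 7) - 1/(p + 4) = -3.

Multiply both sides by (p + 7)(p + 4):
-6(p + 4) - (p + 7) = -3(p + 7)(p + 4).
Expand and collect terms: -3p² - 26p - 53 = 0.
By the quadratic formula, p = (26 ± √40) / -6, so p ≈ -5.3874 or p ≈ -3.2792.
Neither value makes a denominator zero (p ≠ -7, p ≠ -4), so both are valid.

p = -5.3874 or p = -3.2792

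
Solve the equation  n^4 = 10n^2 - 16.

n = -2.8284 or n = -1.4142 or n = 1.4142 or n = 2.8284

Let u = n^2. The equation becomes u^2 - 10u + 16 = 0.
Factor: (u - 2)(u - 8) = 0, so u = 2 or u = 8.
n^2 = 2 gives n = +/-sqrt(2) ~= +/-1.4142.
n^2 = 8 gives n = +/-2*sqrt(2) ~= +/-2.8284.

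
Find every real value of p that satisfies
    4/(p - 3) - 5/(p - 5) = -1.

Multiply both sides by (p - 3)(p - 5):
4(p - 5) - 5(p - 3) = -(p - 3)(p - 5).
Expand and collect terms: -p² + 9p - 10 = 0.
By the quadratic formula, p = (-9 ± √41) / -2, so p ≈ 1.2984 or p ≈ 7.7016.
Neither value makes a denominator zero (p ≠ 3, p ≠ 5), so both are valid.

p = 1.2984 or p = 7.7016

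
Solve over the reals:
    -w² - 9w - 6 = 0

Discriminant: (-9)² − 4·(-1)·(-6) = 57.
Quadratic formula: w = (9 ± √57) / (-2).
So w = -9/2 - √(57)/2 ≈ -8.2749 or w = -9/2 + √(57)/2 ≈ -0.7251.

w = -8.2749 or w = -0.7251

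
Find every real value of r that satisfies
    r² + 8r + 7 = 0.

Factor: (r + 7)(r + 1) = 0.
So r = -7 or r = -1.

r = -7 or r = -1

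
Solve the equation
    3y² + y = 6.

Rearrange to standard form: 3y² + y - 6 = 0.
Discriminant: (1)² − 4·3·(-6) = 73.
Quadratic formula: y = (-1 ± √73) / 6.
So y = -1/6 + √(73)/6 ≈ 1.2573 or y = -√(73)/6 - 1/6 ≈ -1.5907.

y = -1.5907 or y = 1.2573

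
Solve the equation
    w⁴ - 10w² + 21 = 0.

w = -2.6458 or w = -1.7321 or w = 1.7321 or w = 2.6458

Let u = w². The equation becomes u² - 10u + 21 = 0.
Factor: (u - 3)(u - 7) = 0, so u = 3 or u = 7.
w² = 3 gives w = ±√(3) ≈ ±1.7321.
w² = 7 gives w = ±√(7) ≈ ±2.6458.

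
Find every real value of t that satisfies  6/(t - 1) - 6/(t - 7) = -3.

Multiply both sides by (t - 1)(t - 7):
6(t - 7) - 6(t - 1) = -3(t - 1)(t - 7).
Expand and collect terms: -3t² + 24t + 15 = 0.
By the quadratic formula, t = (-24 ± √756) / -6, so t ≈ -0.5826 or t ≈ 8.5826.
Neither value makes a denominator zero (t ≠ 1, t ≠ 7), so both are valid.

t = -0.5826 or t = 8.5826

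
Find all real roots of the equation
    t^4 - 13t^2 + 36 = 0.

Let u = t^2. The equation becomes u^2 - 13u + 36 = 0.
Factor: (u - 4)(u - 9) = 0, so u = 4 or u = 9.
t^2 = 4 gives t = +/-2.
t^2 = 9 gives t = +/-3.

t = -3 or t = -2 or t = 2 or t = 3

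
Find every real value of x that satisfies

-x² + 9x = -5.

x = -0.5249 or x = 9.5249

Rearrange to standard form: -x² + 9x + 5 = 0.
Discriminant: (9)² − 4·(-1)·5 = 101.
Quadratic formula: x = (-9 ± √101) / (-2).
So x = 9/2 - √(101)/2 ≈ -0.5249 or x = 9/2 + √(101)/2 ≈ 9.5249.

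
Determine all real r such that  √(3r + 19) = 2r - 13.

Square both sides: 3r + 19 = (2r - 13)².
Expand and rearrange: 4r² - 55r + 150 = 0.
Solving gives r = 10 or r = 3.75.
Check each candidate in the original equation:
  r = 10: √(49) = 7, while 2r - 13 = 7 — valid.
  r = 3.75: √(30.25) = 5.5, while 2r - 13 = -5.5 — extraneous.

r = 10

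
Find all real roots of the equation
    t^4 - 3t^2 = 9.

t = -2.2032 or t = 2.2032

Let u = t^2. The equation becomes u^2 - 3u - 9 = 0.
By the quadratic formula, u = 3/2 + 3*sqrt(5)/2 or u = 3/2 - 3*sqrt(5)/2.
t^2 = 3/2 + 3*sqrt(5)/2 gives t = +/-sqrt(3/2 + 3*sqrt(5)/2) ~= +/-2.2032.
t^2 = 3/2 - 3*sqrt(5)/2 < 0 has no real solution.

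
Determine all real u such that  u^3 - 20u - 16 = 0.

Possible rational roots are divisors of -16. Testing u = -4 gives 0, so (u + 4) is a factor.
Divide: u^3 - 20u - 16 = (u + 4)(u^2 - 4u - 4).
Apply the quadratic formula to u^2 - 4u - 4 = 0: u = (4 +/- sqrt(32))/2, i.e. u ~= 4.8284 or u ~= -0.8284.

u = -4 or u = -0.8284 or u = 4.8284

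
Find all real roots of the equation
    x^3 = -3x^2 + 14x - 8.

x = -5.7016 or x = 0.7016 or x = 2

Rearrange: x^3 + 3x^2 - 14x + 8 = 0.
Possible rational roots are divisors of 8. Testing x = 2 gives 0, so (x - 2) is a factor.
Divide: x^3 + 3x^2 - 14x + 8 = (x - 2)(x^2 + 5x - 4).
Apply the quadratic formula to x^2 + 5x - 4 = 0: x = (-5 +/- sqrt(41))/2, i.e. x ~= 0.7016 or x ~= -5.7016.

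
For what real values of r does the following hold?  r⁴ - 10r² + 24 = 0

r = -2.4495 or r = -2 or r = 2 or r = 2.4495

Let u = r². The equation becomes u² - 10u + 24 = 0.
Factor: (u - 6)(u - 4) = 0, so u = 6 or u = 4.
r² = 6 gives r = ±√(6) ≈ ±2.4495.
r² = 4 gives r = ±2.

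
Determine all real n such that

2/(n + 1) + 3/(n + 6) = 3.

n = -5.1387 or n = -0.1946

Multiply both sides by (n + 1)(n + 6):
2(n + 6) + 3(n + 1) = 3(n + 1)(n + 6).
Expand and collect terms: 3n² + 16n + 3 = 0.
By the quadratic formula, n = (-16 ± √220) / 6, so n ≈ -0.1946 or n ≈ -5.1387.
Neither value makes a denominator zero (n ≠ -1, n ≠ -6), so both are valid.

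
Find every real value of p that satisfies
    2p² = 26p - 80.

Bring every term to one side: 2p² - 26p + 80 = 0.
Factor: 2(p - 5)(p - 8) = 0.
So p = 5 or p = 8.

p = 5 or p = 8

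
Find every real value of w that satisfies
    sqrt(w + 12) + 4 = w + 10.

w = -3

Isolate the radical: sqrt(w + 12) = w + 6.
Square both sides: w + 12 = (w + 6)^2.
Expand and rearrange: w^2 + 11w + 24 = 0.
Solving gives w = -3 or w = -8.
Check each candidate in the original equation:
  w = -3: sqrt(9) = 3, while w + 6 = 3 — valid.
  w = -8: sqrt(4) = 2, while w + 6 = -2 — extraneous.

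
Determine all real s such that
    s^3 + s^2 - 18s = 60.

s = 5

Rearrange: s^3 + s^2 - 18s - 60 = 0.
Possible rational roots are divisors of -60. Testing s = 5 gives 0, so (s - 5) is a factor.
Divide: s^3 + s^2 - 18s - 60 = (s - 5)(s^2 + 6s + 12).
The quadratic s^2 + 6s + 12 has discriminant -12 < 0, so no further real roots.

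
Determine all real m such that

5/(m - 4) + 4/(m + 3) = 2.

Multiply both sides by (m - 4)(m + 3):
5(m + 3) + 4(m - 4) = 2(m - 4)(m + 3).
Expand and collect terms: 2m^2 - 11m - 23 = 0.
By the quadratic formula, m = (11 +/- sqrt(305)) / 4, so m ~= 7.1161 or m ~= -1.6161.
Neither value makes a denominator zero (m != 4, m != -3), so both are valid.

m = -1.6161 or m = 7.1161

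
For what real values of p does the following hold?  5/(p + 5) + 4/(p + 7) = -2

Multiply both sides by (p + 5)(p + 7):
5(p + 7) + 4(p + 5) = -2(p + 5)(p + 7).
Expand and collect terms: -2p^2 - 33p - 125 = 0.
By the quadratic formula, p = (33 +/- sqrt(89)) / -4, so p ~= -10.6085 or p ~= -5.8915.
Neither value makes a denominator zero (p != -5, p != -7), so both are valid.

p = -10.6085 or p = -5.8915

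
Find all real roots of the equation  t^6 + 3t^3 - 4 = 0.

Let u = t^3. The equation becomes u^2 + 3u - 4 = 0.
Factor: (u - 1)(u + 4) = 0, so u = 1 or u = -4.
t^3 = 1 gives t = 1.
t^3 = -4 gives t = -(4)^(1/3) ~= -1.5874.

t = -1.5874 or t = 1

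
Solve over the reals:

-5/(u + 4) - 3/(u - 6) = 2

u = -6.831 or u = 4.831

Multiply both sides by (u + 4)(u - 6):
-5(u - 6) - 3(u + 4) = 2(u + 4)(u - 6).
Expand and collect terms: 2u^2 + 4u - 66 = 0.
By the quadratic formula, u = (-4 +/- sqrt(544)) / 4, so u ~= 4.831 or u ~= -6.831.
Neither value makes a denominator zero (u != -4, u != 6), so both are valid.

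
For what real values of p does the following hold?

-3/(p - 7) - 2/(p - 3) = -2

Multiply both sides by (p - 7)(p - 3):
-3(p - 3) - 2(p - 7) = -2(p - 7)(p - 3).
Expand and collect terms: -2p^2 + 25p - 65 = 0.
By the quadratic formula, p = (-25 +/- sqrt(105)) / -4, so p ~= 3.6883 or p ~= 8.8117.
Neither value makes a denominator zero (p != 7, p != 3), so both are valid.

p = 3.6883 or p = 8.8117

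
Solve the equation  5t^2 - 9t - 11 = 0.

t = -0.8349 or t = 2.6349

Discriminant: (-9)^2 - 4*5*(-11) = 301.
Quadratic formula: t = (9 +/- sqrt(301)) / 10.
So t = 9/10 + sqrt(301)/10 ~= 2.6349 or t = 9/10 - sqrt(301)/10 ~= -0.8349.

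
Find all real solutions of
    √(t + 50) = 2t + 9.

Square both sides: t + 50 = (2t + 9)².
Expand and rearrange: 4t² + 35t + 31 = 0.
Solving gives t = -1 or t = -7.75.
Check each candidate in the original equation:
  t = -1: √(49) = 7, while 2t + 9 = 7 — valid.
  t = -7.75: √(42.25) = 6.5, while 2t + 9 = -6.5 — extraneous.

t = -1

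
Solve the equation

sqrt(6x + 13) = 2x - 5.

Square both sides: 6x + 13 = (2x - 5)^2.
Expand and rearrange: 4x^2 - 26x + 12 = 0.
Solving gives x = 6 or x = 0.5.
Check each candidate in the original equation:
  x = 6: sqrt(49) = 7, while 2x - 5 = 7 — valid.
  x = 0.5: sqrt(16) = 4, while 2x - 5 = -4 — extraneous.

x = 6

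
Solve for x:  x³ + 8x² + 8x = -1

Rearrange: x³ + 8x² + 8x + 1 = 0.
Possible rational roots are divisors of 1. Testing x = -1 gives 0, so (x + 1) is a factor.
Divide: x³ + 8x² + 8x + 1 = (x + 1)(x² + 7x + 1).
Apply the quadratic formula to x² + 7x + 1 = 0: x = (-7 ± √45)/2, i.e. x ≈ -0.1459 or x ≈ -6.8541.

x = -6.8541 or x = -1 or x = -0.1459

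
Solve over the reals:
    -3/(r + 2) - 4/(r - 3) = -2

r = -1 or r = 5.5

Multiply both sides by (r + 2)(r - 3):
-3(r - 3) - 4(r + 2) = -2(r + 2)(r - 3).
Expand and collect terms: -2r^2 + 9r + 11 = 0.
Factor or apply the quadratic formula: r = -1 or r = 5.5.
Neither value makes a denominator zero (r != -2, r != 3), so both are valid.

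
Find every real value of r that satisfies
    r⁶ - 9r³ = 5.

r = -0.8067 or r = 2.1198

Let u = r³. The equation becomes u² - 9u - 5 = 0.
By the quadratic formula, u = 9/2 + √(101)/2 or u = 9/2 - √(101)/2.
r³ = 9/2 + √(101)/2 gives r = ∛(9/2 + √(101)/2) ≈ 2.1198.
r³ = 9/2 - √(101)/2 gives r = -∛(-9/2 + √(101)/2) ≈ -0.8067.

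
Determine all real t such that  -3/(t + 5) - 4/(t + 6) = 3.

t = -8 or t = -5.3333

Multiply both sides by (t + 5)(t + 6):
-3(t + 6) - 4(t + 5) = 3(t + 5)(t + 6).
Expand and collect terms: 3t² + 40t + 128 = 0.
Factor or apply the quadratic formula: t = -5.3333 or t = -8.
Neither value makes a denominator zero (t ≠ -5, t ≠ -6), so both are valid.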